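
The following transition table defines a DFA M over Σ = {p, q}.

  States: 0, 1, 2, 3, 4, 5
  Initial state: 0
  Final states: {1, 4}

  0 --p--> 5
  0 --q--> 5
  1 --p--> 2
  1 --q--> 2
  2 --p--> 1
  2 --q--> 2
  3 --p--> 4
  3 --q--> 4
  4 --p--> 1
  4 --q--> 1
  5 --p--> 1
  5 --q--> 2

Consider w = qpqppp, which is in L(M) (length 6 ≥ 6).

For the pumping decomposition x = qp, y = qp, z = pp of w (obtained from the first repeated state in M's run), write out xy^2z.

xy^2z = qp·qp·qp·pp = qpqpqppp.
Reading y = qp takes M from 1 back to 1, so after x·y·y the machine is still in 1, and z then leads to the accepting state 1. Hence qpqpqppp ∈ L(M).

qpqpqppp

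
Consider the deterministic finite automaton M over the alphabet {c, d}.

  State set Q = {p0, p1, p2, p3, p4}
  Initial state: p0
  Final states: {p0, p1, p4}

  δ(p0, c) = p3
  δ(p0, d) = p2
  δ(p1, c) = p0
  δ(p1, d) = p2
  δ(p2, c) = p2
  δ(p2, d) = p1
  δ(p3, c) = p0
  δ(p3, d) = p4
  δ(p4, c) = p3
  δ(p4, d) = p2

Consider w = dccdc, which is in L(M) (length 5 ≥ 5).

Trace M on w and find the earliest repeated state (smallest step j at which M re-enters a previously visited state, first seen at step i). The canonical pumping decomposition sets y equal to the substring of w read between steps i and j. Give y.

State sequence: p0 -d-> p2 -c-> p2 -c-> p2 -d-> p1 -c-> p0
First repeat at step 2: p2 was already visited.

So i = 1, j = 2, giving x = w[0:1] = d, y = w[1:2] = c, z = w[2:5] = cdc.
Check: |xy| = 2 ≤ 5 and |y| = 1 ≥ 1. Reading y takes M from p2 back to p2, so every xyⁱz is accepted.

c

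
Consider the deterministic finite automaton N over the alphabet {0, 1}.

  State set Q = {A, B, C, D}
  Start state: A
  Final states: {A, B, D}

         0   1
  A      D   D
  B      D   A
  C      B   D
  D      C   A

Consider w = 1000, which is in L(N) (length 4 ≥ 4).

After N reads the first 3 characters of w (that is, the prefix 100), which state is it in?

B

State sequence: A -1-> D -0-> C -0-> B

After reading 3 characters, N is in state B.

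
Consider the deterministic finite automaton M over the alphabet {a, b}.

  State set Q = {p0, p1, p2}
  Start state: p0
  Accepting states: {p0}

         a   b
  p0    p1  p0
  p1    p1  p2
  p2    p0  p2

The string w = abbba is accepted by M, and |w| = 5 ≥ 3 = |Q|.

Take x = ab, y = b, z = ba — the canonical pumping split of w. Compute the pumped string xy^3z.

abbbbba

xy^3z = ab·b·b·b·ba = abbbbba.
Reading y = b takes M from p2 back to p2, so after x·y·y·y the machine is still in p2, and z then leads to the accepting state p0. Hence abbbbba ∈ L(M).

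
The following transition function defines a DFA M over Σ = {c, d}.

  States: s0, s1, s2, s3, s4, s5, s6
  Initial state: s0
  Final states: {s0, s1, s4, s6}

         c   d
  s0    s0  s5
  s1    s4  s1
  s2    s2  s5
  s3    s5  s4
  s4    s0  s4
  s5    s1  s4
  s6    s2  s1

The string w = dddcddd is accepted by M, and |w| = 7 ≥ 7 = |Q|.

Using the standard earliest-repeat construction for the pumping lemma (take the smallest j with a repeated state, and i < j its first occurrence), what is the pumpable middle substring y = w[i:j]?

d

State sequence: s0 -d-> s5 -d-> s4 -d-> s4 -c-> s0 -d-> s5 -d-> s4 -d-> s4
First repeat at step 3: s4 was already visited.

So i = 2, j = 3, giving x = w[0:2] = dd, y = w[2:3] = d, z = w[3:7] = cddd.
Check: |xy| = 3 ≤ 7 and |y| = 1 ≥ 1. Reading y takes M from s4 back to s4, so every xyⁱz is accepted.
Since M has 7 states, any run of length ≥ 7 visits 7+1 states, so by pigeonhole some state repeats within the first 7 steps — that repeat gives the pumpable loop.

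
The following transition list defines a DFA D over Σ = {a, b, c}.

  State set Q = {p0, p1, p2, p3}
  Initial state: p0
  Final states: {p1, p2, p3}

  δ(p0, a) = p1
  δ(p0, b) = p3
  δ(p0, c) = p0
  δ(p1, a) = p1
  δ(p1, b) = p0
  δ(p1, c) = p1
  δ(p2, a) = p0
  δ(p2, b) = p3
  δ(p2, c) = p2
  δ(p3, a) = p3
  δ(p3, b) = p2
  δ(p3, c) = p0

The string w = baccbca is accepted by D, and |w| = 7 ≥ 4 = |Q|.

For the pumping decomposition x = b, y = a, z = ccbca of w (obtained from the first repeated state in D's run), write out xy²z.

xy^2z = b·a·a·ccbca = baaccbca.
Reading y = a takes D from p3 back to p3, so after x·y·y the machine is still in p3, and z then leads to the accepting state p1. Hence baaccbca ∈ L(D).

baaccbca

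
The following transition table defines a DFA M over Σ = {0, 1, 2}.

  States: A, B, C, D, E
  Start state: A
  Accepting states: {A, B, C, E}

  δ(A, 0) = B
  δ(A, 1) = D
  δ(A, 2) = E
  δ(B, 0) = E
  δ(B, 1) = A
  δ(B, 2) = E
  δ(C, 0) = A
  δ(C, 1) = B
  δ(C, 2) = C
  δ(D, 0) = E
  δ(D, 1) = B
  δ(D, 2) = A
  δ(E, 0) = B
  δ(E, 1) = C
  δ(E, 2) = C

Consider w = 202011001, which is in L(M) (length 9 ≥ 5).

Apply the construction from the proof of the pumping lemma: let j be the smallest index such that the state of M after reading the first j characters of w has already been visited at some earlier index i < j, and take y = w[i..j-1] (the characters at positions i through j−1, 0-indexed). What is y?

Run of M on w = 2 0 2 0 1 1 0 0 1:
  step 0: A  (start)
  step 1: E  (read 2: A→E)
  step 2: B  (read 0: E→B)
  step 3: E  (read 2: B→E)   ← first repeat (E seen earlier)
  step 4: B  (read 0: E→B)
  step 5: A  (read 1: B→A)
  step 6: D  (read 1: A→D)
  step 7: E  (read 0: D→E)
  step 8: B  (read 0: E→B)
  step 9: A  (read 1: B→A)

So i = 1, j = 3, giving x = w[0:1] = 2, y = w[1:3] = 02, z = w[3:9] = 011001.
Check: |xy| = 3 ≤ 5 and |y| = 2 ≥ 1. Reading y takes M from E back to E, so every xyⁱz is accepted.
With |Q| = 5, pigeonhole forces a state repeat no later than step 5; the substring read between the first and second visits to that state can be pumped.

02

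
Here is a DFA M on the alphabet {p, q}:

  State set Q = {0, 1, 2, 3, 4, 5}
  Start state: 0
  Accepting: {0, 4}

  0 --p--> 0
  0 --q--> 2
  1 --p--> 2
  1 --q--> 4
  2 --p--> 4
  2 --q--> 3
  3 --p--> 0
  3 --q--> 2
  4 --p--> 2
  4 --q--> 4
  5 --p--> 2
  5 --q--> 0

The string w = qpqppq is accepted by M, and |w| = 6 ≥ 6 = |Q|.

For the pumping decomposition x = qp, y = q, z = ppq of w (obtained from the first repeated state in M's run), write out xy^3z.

qpqqqppq

xy^3z = qp·q·q·q·ppq = qpqqqppq.
Reading y = q takes M from 4 back to 4, so after x·y·y·y the machine is still in 4, and z then leads to the accepting state 4. Hence qpqqqppq ∈ L(M).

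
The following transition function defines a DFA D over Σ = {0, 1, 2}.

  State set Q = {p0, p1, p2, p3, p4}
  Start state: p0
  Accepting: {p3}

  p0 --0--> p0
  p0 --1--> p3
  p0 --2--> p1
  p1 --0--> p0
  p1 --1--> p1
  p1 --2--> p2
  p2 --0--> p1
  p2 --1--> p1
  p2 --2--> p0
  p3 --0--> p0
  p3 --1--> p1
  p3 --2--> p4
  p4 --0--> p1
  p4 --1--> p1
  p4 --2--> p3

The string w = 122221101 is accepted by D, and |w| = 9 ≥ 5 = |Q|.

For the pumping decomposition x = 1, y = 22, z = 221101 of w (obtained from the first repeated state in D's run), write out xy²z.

12222221101

xy^2z = 1·22·22·221101 = 12222221101.
Reading y = 22 takes D from p3 back to p3, so after x·y·y the machine is still in p3, and z then leads to the accepting state p3. Hence 12222221101 ∈ L(D).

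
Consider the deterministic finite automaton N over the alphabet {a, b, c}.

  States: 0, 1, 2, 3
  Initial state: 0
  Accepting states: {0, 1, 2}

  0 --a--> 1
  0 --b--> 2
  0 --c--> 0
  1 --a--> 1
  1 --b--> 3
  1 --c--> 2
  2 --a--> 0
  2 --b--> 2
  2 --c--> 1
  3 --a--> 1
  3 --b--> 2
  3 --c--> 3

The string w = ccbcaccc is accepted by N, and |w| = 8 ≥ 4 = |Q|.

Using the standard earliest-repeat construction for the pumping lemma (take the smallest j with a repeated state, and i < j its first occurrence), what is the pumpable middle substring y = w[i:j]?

c

Run of N on w = c c b c a c c c:
  step 0: 0  (start)
  step 1: 0  (read c: 0→0)   ← first repeat (0 seen earlier)
  step 2: 0  (read c: 0→0)
  step 3: 2  (read b: 0→2)
  step 4: 1  (read c: 2→1)
  step 5: 1  (read a: 1→1)
  step 6: 2  (read c: 1→2)
  step 7: 1  (read c: 2→1)
  step 8: 2  (read c: 1→2)

So i = 0, j = 1, giving x = w[0:0] = ε, y = w[0:1] = c, z = w[1:8] = cbcaccc.
Check: |xy| = 1 ≤ 4 and |y| = 1 ≥ 1. Reading y takes N from 0 back to 0, so every xyⁱz is accepted.
With |Q| = 4, pigeonhole forces a state repeat no later than step 4; the substring read between the first and second visits to that state can be pumped.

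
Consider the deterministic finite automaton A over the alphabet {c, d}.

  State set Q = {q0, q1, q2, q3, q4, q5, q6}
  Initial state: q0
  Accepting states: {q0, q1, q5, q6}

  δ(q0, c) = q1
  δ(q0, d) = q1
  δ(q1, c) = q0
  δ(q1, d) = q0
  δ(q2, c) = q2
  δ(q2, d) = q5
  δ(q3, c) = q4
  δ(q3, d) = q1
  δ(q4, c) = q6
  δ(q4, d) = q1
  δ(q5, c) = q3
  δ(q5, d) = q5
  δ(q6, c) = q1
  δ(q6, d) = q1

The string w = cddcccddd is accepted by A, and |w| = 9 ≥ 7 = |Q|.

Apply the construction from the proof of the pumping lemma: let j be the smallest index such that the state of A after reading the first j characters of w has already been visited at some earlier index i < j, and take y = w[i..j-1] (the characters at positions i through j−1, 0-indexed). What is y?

cd

State sequence: q0 -c-> q1 -d-> q0 -d-> q1 -c-> q0 -c-> q1 -c-> q0 -d-> q1 -d-> q0 -d-> q1
First repeat at step 2: q0 was already visited.

So i = 0, j = 2, giving x = w[0:0] = ε, y = w[0:2] = cd, z = w[2:9] = dcccddd.
Check: |xy| = 2 ≤ 7 and |y| = 2 ≥ 1. Reading y takes A from q0 back to q0, so every xyⁱz is accepted.
Since A has 7 states, any run of length ≥ 7 visits 7+1 states, so by pigeonhole some state repeats within the first 7 steps — that repeat gives the pumpable loop.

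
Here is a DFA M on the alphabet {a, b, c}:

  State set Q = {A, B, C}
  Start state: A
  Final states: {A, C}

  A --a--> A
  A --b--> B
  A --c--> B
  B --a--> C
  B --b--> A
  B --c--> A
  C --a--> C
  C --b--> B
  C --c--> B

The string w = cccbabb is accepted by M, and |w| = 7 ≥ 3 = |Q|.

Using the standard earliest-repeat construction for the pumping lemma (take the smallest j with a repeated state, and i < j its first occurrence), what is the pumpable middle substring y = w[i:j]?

Run of M on w = c c c b a b b:
  step 0: A  (start)
  step 1: B  (read c: A→B)
  step 2: A  (read c: B→A)   ← first repeat (A seen earlier)
  step 3: B  (read c: A→B)
  step 4: A  (read b: B→A)
  step 5: A  (read a: A→A)
  step 6: B  (read b: A→B)
  step 7: A  (read b: B→A)

So i = 0, j = 2, giving x = w[0:0] = ε, y = w[0:2] = cc, z = w[2:7] = cbabb.
Check: |xy| = 2 ≤ 3 and |y| = 2 ≥ 1. Reading y takes M from A back to A, so every xyⁱz is accepted.
Since M has 3 states, any run of length ≥ 3 visits 3+1 states, so by pigeonhole some state repeats within the first 3 steps — that repeat gives the pumpable loop.

cc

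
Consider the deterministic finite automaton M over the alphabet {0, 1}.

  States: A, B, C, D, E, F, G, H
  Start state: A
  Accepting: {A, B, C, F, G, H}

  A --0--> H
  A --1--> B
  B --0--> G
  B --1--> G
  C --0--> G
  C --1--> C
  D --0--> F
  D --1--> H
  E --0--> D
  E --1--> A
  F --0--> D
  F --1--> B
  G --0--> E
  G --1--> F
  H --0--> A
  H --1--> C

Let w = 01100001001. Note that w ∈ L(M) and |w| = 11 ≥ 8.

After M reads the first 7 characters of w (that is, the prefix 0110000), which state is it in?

State sequence: A -0-> H -1-> C -1-> C -0-> G -0-> E -0-> D -0-> F

After reading 7 characters, M is in state F.

F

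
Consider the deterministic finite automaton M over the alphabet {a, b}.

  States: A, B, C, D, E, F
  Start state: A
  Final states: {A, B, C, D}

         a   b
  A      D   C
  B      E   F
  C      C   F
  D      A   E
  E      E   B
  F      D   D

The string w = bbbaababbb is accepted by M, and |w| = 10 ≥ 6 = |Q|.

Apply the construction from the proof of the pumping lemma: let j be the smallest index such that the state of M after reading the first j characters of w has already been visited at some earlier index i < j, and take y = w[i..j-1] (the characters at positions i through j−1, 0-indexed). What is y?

State sequence: A -b-> C -b-> F -b-> D -a-> A -a-> D -b-> E -a-> E -b-> B -b-> F -b-> D
First repeat at step 4: A was already visited.

So i = 0, j = 4, giving x = w[0:0] = ε, y = w[0:4] = bbba, z = w[4:10] = ababbb.
Check: |xy| = 4 ≤ 6 and |y| = 4 ≥ 1. Reading y takes M from A back to A, so every xyⁱz is accepted.
With |Q| = 6, pigeonhole forces a state repeat no later than step 6; the substring read between the first and second visits to that state can be pumped.

bbba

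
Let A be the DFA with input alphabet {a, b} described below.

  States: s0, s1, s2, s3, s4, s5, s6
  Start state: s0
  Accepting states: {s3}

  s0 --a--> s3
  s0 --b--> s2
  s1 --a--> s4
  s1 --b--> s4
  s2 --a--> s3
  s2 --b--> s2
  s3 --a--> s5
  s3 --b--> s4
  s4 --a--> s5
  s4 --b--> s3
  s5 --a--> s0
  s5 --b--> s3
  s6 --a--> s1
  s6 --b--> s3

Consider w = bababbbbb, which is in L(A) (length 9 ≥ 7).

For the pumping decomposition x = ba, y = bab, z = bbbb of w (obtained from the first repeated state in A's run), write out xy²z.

bababbabbbbb

xy^2z = ba·bab·bab·bbbb = bababbabbbbb.
Reading y = bab takes A from s3 back to s3, so after x·y·y the machine is still in s3, and z then leads to the accepting state s3. Hence bababbabbbbb ∈ L(A).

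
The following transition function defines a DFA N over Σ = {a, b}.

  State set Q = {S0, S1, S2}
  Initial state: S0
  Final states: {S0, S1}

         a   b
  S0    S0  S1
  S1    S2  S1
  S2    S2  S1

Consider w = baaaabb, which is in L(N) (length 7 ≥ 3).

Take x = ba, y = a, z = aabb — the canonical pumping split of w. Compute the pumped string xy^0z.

baaabb

xy⁰z = xz = ba·aabb = baaabb.
Reading y = a takes N from S2 back to S2, so after x the machine is still in S2, and z then leads to the accepting state S1. Hence baaabb ∈ L(N).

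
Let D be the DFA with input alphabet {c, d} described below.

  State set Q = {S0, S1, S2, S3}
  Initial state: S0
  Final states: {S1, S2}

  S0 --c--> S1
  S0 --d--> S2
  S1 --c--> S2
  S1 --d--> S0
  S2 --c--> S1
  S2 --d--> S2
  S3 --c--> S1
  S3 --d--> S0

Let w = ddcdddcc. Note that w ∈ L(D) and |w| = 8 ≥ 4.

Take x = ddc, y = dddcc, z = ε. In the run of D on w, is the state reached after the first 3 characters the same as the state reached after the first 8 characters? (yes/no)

no

State sequence: S0 -d-> S2 -d-> S2 -c-> S1 -d-> S0 -d-> S2 -d-> S2 -c-> S1 -c-> S2

After x (step 3): S1. After xy (step 8): S2.
They differ (S1 ≠ S2), so y is not a cycle from the state after x; this split is not the one the pumping-lemma construction produces, and pumping y need not keep the string in L(D).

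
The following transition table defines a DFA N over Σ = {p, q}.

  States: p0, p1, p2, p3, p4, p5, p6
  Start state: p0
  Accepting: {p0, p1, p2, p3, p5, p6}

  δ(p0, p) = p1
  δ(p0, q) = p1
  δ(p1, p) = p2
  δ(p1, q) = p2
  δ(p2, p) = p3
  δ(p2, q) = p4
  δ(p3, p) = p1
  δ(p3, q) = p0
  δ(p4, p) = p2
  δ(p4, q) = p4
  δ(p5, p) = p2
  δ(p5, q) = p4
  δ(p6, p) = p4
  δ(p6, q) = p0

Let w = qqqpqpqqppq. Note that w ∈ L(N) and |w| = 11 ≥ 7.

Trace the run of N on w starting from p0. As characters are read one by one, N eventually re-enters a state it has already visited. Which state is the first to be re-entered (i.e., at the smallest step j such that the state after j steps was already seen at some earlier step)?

State sequence: p0 -q-> p1 -q-> p2 -q-> p4 -p-> p2 -q-> p4 -p-> p2 -q-> p4 -q-> p4 -p-> p2 -p-> p3 -q-> p0
First repeat at step 4: p2 was already visited.

The earliest repeat is at step j = 4: N is in p2, which it already visited at step i = 2.
Since N has 7 states, any run of length ≥ 7 visits 7+1 states, so by pigeonhole some state repeats within the first 7 steps — that repeat gives the pumpable loop.

p2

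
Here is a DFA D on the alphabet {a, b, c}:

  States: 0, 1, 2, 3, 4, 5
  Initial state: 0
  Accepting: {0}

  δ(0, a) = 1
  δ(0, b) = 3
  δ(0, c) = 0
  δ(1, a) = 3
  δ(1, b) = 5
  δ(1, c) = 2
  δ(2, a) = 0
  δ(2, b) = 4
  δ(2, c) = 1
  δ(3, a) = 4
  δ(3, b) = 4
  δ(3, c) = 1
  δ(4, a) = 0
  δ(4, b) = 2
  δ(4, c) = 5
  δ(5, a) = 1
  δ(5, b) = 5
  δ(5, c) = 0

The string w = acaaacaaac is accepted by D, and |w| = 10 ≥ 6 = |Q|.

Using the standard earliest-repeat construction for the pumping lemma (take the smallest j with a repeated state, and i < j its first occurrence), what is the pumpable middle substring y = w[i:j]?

aca

State sequence: 0 -a-> 1 -c-> 2 -a-> 0 -a-> 1 -a-> 3 -c-> 1 -a-> 3 -a-> 4 -a-> 0 -c-> 0
First repeat at step 3: 0 was already visited.

So i = 0, j = 3, giving x = w[0:0] = ε, y = w[0:3] = aca, z = w[3:10] = aacaaac.
Check: |xy| = 3 ≤ 6 and |y| = 3 ≥ 1. Reading y takes D from 0 back to 0, so every xyⁱz is accepted.
With |Q| = 6, pigeonhole forces a state repeat no later than step 6; the substring read between the first and second visits to that state can be pumped.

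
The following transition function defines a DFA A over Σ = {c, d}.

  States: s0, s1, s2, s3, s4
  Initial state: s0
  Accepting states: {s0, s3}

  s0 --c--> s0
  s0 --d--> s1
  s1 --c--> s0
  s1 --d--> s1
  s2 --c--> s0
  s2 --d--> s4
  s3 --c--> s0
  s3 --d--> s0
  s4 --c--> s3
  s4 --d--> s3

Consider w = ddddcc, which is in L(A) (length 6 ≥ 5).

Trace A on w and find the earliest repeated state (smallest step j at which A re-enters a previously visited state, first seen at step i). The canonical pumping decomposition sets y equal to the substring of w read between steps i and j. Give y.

State sequence: s0 -d-> s1 -d-> s1 -d-> s1 -d-> s1 -c-> s0 -c-> s0
First repeat at step 2: s1 was already visited.

So i = 1, j = 2, giving x = w[0:1] = d, y = w[1:2] = d, z = w[2:6] = ddcc.
Check: |xy| = 2 ≤ 5 and |y| = 1 ≥ 1. Reading y takes A from s1 back to s1, so every xyⁱz is accepted.

d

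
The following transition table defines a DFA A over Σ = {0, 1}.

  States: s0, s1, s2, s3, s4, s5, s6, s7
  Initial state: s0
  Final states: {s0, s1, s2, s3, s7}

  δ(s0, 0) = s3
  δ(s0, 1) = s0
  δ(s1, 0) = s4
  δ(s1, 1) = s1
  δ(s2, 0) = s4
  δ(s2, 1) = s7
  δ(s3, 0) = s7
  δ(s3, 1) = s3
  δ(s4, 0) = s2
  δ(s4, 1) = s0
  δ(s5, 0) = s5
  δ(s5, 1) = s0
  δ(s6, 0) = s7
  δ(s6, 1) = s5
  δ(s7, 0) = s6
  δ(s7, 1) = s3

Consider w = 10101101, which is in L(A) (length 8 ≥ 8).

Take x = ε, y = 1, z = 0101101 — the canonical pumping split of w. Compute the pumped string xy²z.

110101101

xy^2z = ε·1·1·0101101 = 110101101.
Reading y = 1 takes A from s0 back to s0, so after x·y·y the machine is still in s0, and z then leads to the accepting state s3. Hence 110101101 ∈ L(A).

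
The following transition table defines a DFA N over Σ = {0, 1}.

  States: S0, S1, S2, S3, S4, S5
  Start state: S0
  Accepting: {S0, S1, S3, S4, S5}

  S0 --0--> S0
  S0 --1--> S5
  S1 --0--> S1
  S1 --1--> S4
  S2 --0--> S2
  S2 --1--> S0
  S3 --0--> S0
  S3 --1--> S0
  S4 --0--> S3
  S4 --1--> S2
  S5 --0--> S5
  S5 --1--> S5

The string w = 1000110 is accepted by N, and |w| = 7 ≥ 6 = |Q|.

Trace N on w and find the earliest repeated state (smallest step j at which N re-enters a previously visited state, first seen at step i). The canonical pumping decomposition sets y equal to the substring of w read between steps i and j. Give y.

0

Run of N on w = 1 0 0 0 1 1 0:
  step 0: S0  (start)
  step 1: S5  (read 1: S0→S5)
  step 2: S5  (read 0: S5→S5)   ← first repeat (S5 seen earlier)
  step 3: S5  (read 0: S5→S5)
  step 4: S5  (read 0: S5→S5)
  step 5: S5  (read 1: S5→S5)
  step 6: S5  (read 1: S5→S5)
  step 7: S5  (read 0: S5→S5)

So i = 1, j = 2, giving x = w[0:1] = 1, y = w[1:2] = 0, z = w[2:7] = 00110.
Check: |xy| = 2 ≤ 6 and |y| = 1 ≥ 1. Reading y takes N from S5 back to S5, so every xyⁱz is accepted.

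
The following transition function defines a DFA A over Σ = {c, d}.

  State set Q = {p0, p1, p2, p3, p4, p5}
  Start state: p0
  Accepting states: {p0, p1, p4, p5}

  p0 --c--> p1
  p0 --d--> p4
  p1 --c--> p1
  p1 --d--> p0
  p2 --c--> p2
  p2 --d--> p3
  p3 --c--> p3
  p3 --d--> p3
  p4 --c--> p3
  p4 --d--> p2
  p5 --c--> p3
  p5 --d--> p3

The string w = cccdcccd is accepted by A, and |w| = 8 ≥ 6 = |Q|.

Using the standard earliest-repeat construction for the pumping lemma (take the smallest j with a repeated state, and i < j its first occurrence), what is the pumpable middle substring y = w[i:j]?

c

Run of A on w = c c c d c c c d:
  step 0: p0  (start)
  step 1: p1  (read c: p0→p1)
  step 2: p1  (read c: p1→p1)   ← first repeat (p1 seen earlier)
  step 3: p1  (read c: p1→p1)
  step 4: p0  (read d: p1→p0)
  step 5: p1  (read c: p0→p1)
  step 6: p1  (read c: p1→p1)
  step 7: p1  (read c: p1→p1)
  step 8: p0  (read d: p1→p0)

So i = 1, j = 2, giving x = w[0:1] = c, y = w[1:2] = c, z = w[2:8] = cdcccd.
Check: |xy| = 2 ≤ 6 and |y| = 1 ≥ 1. Reading y takes A from p1 back to p1, so every xyⁱz is accepted.
The DFA has 6 states, so the proof of the pumping lemma guarantees a repeated state among the first 6+1 visited; the segment between the two visits is the pumpable y.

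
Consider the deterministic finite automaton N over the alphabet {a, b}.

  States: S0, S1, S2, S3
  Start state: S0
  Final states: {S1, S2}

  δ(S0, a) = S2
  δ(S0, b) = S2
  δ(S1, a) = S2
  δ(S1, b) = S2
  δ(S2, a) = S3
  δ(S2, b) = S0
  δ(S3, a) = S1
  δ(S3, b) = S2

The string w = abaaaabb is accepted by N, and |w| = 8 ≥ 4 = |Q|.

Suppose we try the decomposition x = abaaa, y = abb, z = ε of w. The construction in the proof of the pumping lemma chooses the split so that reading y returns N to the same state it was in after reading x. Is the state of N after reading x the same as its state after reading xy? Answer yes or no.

no

State sequence: S0 -a-> S2 -b-> S0 -a-> S2 -a-> S3 -a-> S1 -a-> S2 -b-> S0 -b-> S2

After x (step 5): S1. After xy (step 8): S2.
They differ (S1 ≠ S2), so y is not a cycle from the state after x; this split is not the one the pumping-lemma construction produces, and pumping y need not keep the string in L(N).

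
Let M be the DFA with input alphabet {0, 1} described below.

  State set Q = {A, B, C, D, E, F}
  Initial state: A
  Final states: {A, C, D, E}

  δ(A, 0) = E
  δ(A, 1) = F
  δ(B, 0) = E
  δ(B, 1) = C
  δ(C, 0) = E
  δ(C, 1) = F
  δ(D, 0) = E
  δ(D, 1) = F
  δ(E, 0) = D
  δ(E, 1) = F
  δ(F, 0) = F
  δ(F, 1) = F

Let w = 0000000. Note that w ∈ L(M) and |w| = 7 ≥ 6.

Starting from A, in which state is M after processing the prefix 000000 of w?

State sequence: A -0-> E -0-> D -0-> E -0-> D -0-> E -0-> D

After reading 6 characters, M is in state D.

D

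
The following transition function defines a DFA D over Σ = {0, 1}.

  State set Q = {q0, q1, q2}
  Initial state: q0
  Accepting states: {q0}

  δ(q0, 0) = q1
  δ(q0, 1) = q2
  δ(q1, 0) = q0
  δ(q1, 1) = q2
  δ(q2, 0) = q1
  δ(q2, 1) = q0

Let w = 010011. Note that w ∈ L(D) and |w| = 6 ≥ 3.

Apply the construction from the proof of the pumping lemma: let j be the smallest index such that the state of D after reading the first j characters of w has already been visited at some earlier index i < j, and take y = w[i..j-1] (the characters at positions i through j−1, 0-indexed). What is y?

10

Run of D on w = 0 1 0 0 1 1:
  step 0: q0  (start)
  step 1: q1  (read 0: q0→q1)
  step 2: q2  (read 1: q1→q2)
  step 3: q1  (read 0: q2→q1)   ← first repeat (q1 seen earlier)
  step 4: q0  (read 0: q1→q0)
  step 5: q2  (read 1: q0→q2)
  step 6: q0  (read 1: q2→q0)

So i = 1, j = 3, giving x = w[0:1] = 0, y = w[1:3] = 10, z = w[3:6] = 011.
Check: |xy| = 3 ≤ 3 and |y| = 2 ≥ 1. Reading y takes D from q1 back to q1, so every xyⁱz is accepted.
Since D has 3 states, any run of length ≥ 3 visits 3+1 states, so by pigeonhole some state repeats within the first 3 steps — that repeat gives the pumpable loop.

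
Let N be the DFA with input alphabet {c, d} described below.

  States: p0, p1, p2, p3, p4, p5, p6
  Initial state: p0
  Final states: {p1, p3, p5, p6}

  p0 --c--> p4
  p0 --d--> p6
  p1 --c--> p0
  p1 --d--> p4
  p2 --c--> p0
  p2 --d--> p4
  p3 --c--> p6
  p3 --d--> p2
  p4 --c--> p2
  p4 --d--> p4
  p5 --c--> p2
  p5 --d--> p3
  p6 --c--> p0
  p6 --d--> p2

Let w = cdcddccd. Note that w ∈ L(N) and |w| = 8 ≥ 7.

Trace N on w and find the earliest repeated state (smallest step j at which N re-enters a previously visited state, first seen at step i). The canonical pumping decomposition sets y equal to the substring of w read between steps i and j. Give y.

Run of N on w = c d c d d c c d:
  step 0: p0  (start)
  step 1: p4  (read c: p0→p4)
  step 2: p4  (read d: p4→p4)   ← first repeat (p4 seen earlier)
  step 3: p2  (read c: p4→p2)
  step 4: p4  (read d: p2→p4)
  step 5: p4  (read d: p4→p4)
  step 6: p2  (read c: p4→p2)
  step 7: p0  (read c: p2→p0)
  step 8: p6  (read d: p0→p6)

So i = 1, j = 2, giving x = w[0:1] = c, y = w[1:2] = d, z = w[2:8] = cddccd.
Check: |xy| = 2 ≤ 7 and |y| = 1 ≥ 1. Reading y takes N from p4 back to p4, so every xyⁱz is accepted.
The DFA has 7 states, so the proof of the pumping lemma guarantees a repeated state among the first 7+1 visited; the segment between the two visits is the pumpable y.

d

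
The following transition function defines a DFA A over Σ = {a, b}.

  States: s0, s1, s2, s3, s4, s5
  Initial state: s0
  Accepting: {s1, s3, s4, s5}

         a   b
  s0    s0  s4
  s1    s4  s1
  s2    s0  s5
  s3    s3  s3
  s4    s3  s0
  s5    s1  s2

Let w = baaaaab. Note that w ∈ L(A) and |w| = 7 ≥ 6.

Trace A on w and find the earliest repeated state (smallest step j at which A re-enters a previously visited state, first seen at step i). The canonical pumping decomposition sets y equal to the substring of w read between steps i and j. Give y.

a

Run of A on w = b a a a a a b:
  step 0: s0  (start)
  step 1: s4  (read b: s0→s4)
  step 2: s3  (read a: s4→s3)
  step 3: s3  (read a: s3→s3)   ← first repeat (s3 seen earlier)
  step 4: s3  (read a: s3→s3)
  step 5: s3  (read a: s3→s3)
  step 6: s3  (read a: s3→s3)
  step 7: s3  (read b: s3→s3)

So i = 2, j = 3, giving x = w[0:2] = ba, y = w[2:3] = a, z = w[3:7] = aaab.
Check: |xy| = 3 ≤ 6 and |y| = 1 ≥ 1. Reading y takes A from s3 back to s3, so every xyⁱz is accepted.
With |Q| = 6, pigeonhole forces a state repeat no later than step 6; the substring read between the first and second visits to that state can be pumped.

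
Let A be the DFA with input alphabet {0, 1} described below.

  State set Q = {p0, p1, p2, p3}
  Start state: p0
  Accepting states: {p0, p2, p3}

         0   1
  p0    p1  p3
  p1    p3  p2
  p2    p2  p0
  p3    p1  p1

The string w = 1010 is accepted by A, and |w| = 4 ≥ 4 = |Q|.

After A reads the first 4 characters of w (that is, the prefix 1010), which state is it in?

p2

Run of A on the first 4 characters of w = 1 0 1 0:
  step 0: p0  (start)
  step 1: p3  (read 1: p0→p3)
  step 2: p1  (read 0: p3→p1)
  step 3: p2  (read 1: p1→p2)
  step 4: p2  (read 0: p2→p2)

After reading 4 characters, A is in state p2.
(This kind of state-tracing is the core of the pumping-lemma construction: with 4 states, pigeonhole forces a repeat within the first 4 steps.)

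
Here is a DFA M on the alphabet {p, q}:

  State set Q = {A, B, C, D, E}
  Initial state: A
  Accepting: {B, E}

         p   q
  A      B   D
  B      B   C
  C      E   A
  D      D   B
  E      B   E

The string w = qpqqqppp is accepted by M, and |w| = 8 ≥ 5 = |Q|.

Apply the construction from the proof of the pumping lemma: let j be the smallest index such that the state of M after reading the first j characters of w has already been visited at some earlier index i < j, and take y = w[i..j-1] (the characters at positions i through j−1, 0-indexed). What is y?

State sequence: A -q-> D -p-> D -q-> B -q-> C -q-> A -p-> B -p-> B -p-> B
First repeat at step 2: D was already visited.

So i = 1, j = 2, giving x = w[0:1] = q, y = w[1:2] = p, z = w[2:8] = qqqppp.
Check: |xy| = 2 ≤ 5 and |y| = 1 ≥ 1. Reading y takes M from D back to D, so every xyⁱz is accepted.
The DFA has 5 states, so the proof of the pumping lemma guarantees a repeated state among the first 5+1 visited; the segment between the two visits is the pumpable y.

p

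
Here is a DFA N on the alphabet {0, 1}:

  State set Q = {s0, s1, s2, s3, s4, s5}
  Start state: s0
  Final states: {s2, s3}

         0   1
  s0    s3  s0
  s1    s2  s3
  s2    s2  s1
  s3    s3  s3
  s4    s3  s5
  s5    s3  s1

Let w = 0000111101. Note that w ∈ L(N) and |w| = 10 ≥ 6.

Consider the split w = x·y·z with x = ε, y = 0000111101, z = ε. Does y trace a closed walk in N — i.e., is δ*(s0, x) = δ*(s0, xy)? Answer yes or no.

State sequence: s0 -0-> s3 -0-> s3 -0-> s3 -0-> s3 -1-> s3 -1-> s3 -1-> s3 -1-> s3 -0-> s3 -1-> s3

After x (step 0): s0. After xy (step 10): s3.
They differ (s0 ≠ s3), so y is not a cycle from the state after x; this split is not the one the pumping-lemma construction produces, and pumping y need not keep the string in L(N).

no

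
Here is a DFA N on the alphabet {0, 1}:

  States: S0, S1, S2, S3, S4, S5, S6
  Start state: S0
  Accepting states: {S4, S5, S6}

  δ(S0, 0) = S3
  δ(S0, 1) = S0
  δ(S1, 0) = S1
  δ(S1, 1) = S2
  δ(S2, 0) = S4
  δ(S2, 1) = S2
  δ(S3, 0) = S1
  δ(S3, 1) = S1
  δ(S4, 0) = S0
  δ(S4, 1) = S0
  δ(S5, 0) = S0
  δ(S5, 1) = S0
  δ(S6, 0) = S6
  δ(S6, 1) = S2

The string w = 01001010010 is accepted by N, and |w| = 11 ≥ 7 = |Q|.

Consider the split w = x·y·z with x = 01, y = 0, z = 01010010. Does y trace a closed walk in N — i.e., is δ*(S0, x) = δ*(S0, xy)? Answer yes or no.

yes

State sequence: S0 -0-> S3 -1-> S1 -0-> S1

After x (step 2): S1. After xy (step 3): S1.
They match, so y = 0 drives N around a cycle from S1 back to itself; pumping y any number of times keeps N in S1 before reading z, and xyⁱz ∈ L(N) for every i ≥ 0.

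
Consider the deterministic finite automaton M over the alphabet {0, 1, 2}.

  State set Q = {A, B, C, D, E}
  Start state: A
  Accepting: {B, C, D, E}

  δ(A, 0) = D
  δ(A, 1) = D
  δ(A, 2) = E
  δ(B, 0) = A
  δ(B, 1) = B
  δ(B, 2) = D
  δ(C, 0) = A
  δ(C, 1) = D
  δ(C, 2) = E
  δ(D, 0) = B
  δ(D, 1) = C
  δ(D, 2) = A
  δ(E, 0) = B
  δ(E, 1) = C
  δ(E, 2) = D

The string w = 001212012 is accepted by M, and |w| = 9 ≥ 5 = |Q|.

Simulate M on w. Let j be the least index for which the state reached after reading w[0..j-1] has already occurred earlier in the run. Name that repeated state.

State sequence: A -0-> D -0-> B -1-> B -2-> D -1-> C -2-> E -0-> B -1-> B -2-> D
First repeat at step 3: B was already visited.

The earliest repeat is at step j = 3: M is in B, which it already visited at step i = 2.
The DFA has 5 states, so the proof of the pumping lemma guarantees a repeated state among the first 5+1 visited; the segment between the two visits is the pumpable y.

B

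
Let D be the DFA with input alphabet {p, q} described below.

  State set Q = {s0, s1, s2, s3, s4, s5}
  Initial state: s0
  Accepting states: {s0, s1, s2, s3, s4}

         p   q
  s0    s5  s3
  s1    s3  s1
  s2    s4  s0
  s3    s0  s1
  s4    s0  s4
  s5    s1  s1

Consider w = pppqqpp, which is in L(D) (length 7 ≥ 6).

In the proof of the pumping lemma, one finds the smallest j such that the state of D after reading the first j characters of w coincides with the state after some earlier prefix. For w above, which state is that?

Run of D on w = p p p q q p p:
  step 0: s0  (start)
  step 1: s5  (read p: s0→s5)
  step 2: s1  (read p: s5→s1)
  step 3: s3  (read p: s1→s3)
  step 4: s1  (read q: s3→s1)   ← first repeat (s1 seen earlier)
  step 5: s1  (read q: s1→s1)
  step 6: s3  (read p: s1→s3)
  step 7: s0  (read p: s3→s0)

The earliest repeat is at step j = 4: D is in s1, which it already visited at step i = 2.
With |Q| = 6, pigeonhole forces a state repeat no later than step 6; the substring read between the first and second visits to that state can be pumped.

s1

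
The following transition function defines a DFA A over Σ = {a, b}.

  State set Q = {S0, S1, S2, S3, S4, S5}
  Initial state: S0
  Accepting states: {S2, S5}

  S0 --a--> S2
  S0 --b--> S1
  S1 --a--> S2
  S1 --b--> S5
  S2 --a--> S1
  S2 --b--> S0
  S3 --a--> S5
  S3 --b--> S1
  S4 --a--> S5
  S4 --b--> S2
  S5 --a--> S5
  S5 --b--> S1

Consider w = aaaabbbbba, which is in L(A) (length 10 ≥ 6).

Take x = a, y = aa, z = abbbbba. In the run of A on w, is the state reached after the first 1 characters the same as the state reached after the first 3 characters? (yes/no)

yes

Run of A on the first 3 characters of w = a a a:
  step 0: S0  (start)
  step 1: S2  (read a: S0→S2)
  step 2: S1  (read a: S2→S1)
  step 3: S2  (read a: S1→S2)

After x (step 1): S2. After xy (step 3): S2.
They match, so y = aa drives A around a cycle from S2 back to itself; pumping y any number of times keeps A in S2 before reading z, and xyⁱz ∈ L(A) for every i ≥ 0.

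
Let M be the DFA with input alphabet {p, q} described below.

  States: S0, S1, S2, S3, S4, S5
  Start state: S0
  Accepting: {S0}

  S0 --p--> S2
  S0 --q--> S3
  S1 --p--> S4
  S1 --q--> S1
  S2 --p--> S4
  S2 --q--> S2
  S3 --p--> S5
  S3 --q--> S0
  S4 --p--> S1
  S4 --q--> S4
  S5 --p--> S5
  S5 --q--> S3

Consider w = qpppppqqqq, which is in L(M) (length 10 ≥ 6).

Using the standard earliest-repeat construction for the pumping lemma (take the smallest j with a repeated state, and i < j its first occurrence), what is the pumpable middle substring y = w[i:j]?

p

State sequence: S0 -q-> S3 -p-> S5 -p-> S5 -p-> S5 -p-> S5 -p-> S5 -q-> S3 -q-> S0 -q-> S3 -q-> S0
First repeat at step 3: S5 was already visited.

So i = 2, j = 3, giving x = w[0:2] = qp, y = w[2:3] = p, z = w[3:10] = pppqqqq.
Check: |xy| = 3 ≤ 6 and |y| = 1 ≥ 1. Reading y takes M from S5 back to S5, so every xyⁱz is accepted.
The DFA has 6 states, so the proof of the pumping lemma guarantees a repeated state among the first 6+1 visited; the segment between the two visits is the pumpable y.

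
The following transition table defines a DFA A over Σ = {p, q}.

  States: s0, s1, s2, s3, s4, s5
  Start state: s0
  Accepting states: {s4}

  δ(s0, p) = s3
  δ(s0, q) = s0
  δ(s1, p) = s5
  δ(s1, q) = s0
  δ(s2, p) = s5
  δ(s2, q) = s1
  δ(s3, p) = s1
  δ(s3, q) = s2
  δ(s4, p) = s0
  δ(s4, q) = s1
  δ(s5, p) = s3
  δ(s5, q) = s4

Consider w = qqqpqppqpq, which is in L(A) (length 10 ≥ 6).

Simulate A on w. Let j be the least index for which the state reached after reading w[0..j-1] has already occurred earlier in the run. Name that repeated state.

State sequence: s0 -q-> s0 -q-> s0 -q-> s0 -p-> s3 -q-> s2 -p-> s5 -p-> s3 -q-> s2 -p-> s5 -q-> s4
First repeat at step 1: s0 was already visited.

The earliest repeat is at step j = 1: A is in s0, which it already visited at step i = 0.

s0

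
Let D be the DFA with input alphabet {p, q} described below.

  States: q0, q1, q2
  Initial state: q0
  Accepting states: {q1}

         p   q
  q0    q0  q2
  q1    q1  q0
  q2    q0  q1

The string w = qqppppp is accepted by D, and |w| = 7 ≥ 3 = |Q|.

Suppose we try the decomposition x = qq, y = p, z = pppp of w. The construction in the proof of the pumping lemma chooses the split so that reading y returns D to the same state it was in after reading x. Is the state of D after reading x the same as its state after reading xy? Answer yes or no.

Run of D on the first 3 characters of w = q q p:
  step 0: q0  (start)
  step 1: q2  (read q: q0→q2)
  step 2: q1  (read q: q2→q1)
  step 3: q1  (read p: q1→q1)

After x (step 2): q1. After xy (step 3): q1.
They match, so y = p drives D around a cycle from q1 back to itself; pumping y any number of times keeps D in q1 before reading z, and xyⁱz ∈ L(D) for every i ≥ 0.

yes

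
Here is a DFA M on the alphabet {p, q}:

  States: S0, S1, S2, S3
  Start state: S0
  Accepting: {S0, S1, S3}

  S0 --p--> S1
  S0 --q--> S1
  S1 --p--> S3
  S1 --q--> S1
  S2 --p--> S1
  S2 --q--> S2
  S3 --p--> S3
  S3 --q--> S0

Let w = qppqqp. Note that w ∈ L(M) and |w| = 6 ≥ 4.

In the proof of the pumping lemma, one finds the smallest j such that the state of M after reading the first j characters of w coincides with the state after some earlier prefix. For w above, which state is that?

Run of M on w = q p p q q p:
  step 0: S0  (start)
  step 1: S1  (read q: S0→S1)
  step 2: S3  (read p: S1→S3)
  step 3: S3  (read p: S3→S3)   ← first repeat (S3 seen earlier)
  step 4: S0  (read q: S3→S0)
  step 5: S1  (read q: S0→S1)
  step 6: S3  (read p: S1→S3)

The earliest repeat is at step j = 3: M is in S3, which it already visited at step i = 2.
Since M has 4 states, any run of length ≥ 4 visits 4+1 states, so by pigeonhole some state repeats within the first 4 steps — that repeat gives the pumpable loop.

S3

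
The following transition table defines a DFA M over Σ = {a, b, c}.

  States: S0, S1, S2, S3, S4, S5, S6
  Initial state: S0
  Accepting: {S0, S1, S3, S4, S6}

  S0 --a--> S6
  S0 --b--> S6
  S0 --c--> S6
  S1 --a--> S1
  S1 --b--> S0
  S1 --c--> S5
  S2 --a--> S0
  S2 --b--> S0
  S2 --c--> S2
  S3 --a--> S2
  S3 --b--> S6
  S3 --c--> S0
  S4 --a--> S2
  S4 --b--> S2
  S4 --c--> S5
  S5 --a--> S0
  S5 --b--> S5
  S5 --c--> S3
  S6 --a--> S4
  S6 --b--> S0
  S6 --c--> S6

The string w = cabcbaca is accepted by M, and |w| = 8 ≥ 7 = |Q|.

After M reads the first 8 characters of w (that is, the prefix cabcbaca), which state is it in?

S4

State sequence: S0 -c-> S6 -a-> S4 -b-> S2 -c-> S2 -b-> S0 -a-> S6 -c-> S6 -a-> S4

After reading 8 characters, M is in state S4.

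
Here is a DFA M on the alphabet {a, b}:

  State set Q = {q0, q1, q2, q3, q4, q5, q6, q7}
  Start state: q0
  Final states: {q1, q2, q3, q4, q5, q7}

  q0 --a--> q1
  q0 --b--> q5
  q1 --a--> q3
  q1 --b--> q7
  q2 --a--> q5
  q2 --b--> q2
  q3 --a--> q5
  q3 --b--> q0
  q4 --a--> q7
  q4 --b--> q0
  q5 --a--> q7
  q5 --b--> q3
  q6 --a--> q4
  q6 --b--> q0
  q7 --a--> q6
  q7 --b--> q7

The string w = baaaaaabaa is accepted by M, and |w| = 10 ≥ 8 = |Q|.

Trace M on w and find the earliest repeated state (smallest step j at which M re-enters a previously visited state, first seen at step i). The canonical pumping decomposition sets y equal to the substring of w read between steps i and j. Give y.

State sequence: q0 -b-> q5 -a-> q7 -a-> q6 -a-> q4 -a-> q7 -a-> q6 -a-> q4 -b-> q0 -a-> q1 -a-> q3
First repeat at step 5: q7 was already visited.

So i = 2, j = 5, giving x = w[0:2] = ba, y = w[2:5] = aaa, z = w[5:10] = aabaa.
Check: |xy| = 5 ≤ 8 and |y| = 3 ≥ 1. Reading y takes M from q7 back to q7, so every xyⁱz is accepted.
The DFA has 8 states, so the proof of the pumping lemma guarantees a repeated state among the first 8+1 visited; the segment between the two visits is the pumpable y.

aaa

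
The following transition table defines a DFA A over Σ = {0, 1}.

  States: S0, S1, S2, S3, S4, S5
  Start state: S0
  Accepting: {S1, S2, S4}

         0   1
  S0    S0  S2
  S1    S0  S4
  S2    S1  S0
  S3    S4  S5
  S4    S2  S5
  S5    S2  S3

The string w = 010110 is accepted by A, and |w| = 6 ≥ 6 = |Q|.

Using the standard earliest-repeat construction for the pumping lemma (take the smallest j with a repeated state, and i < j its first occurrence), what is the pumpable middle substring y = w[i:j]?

0

Run of A on w = 0 1 0 1 1 0:
  step 0: S0  (start)
  step 1: S0  (read 0: S0→S0)   ← first repeat (S0 seen earlier)
  step 2: S2  (read 1: S0→S2)
  step 3: S1  (read 0: S2→S1)
  step 4: S4  (read 1: S1→S4)
  step 5: S5  (read 1: S4→S5)
  step 6: S2  (read 0: S5→S2)

So i = 0, j = 1, giving x = w[0:0] = ε, y = w[0:1] = 0, z = w[1:6] = 10110.
Check: |xy| = 1 ≤ 6 and |y| = 1 ≥ 1. Reading y takes A from S0 back to S0, so every xyⁱz is accepted.
With |Q| = 6, pigeonhole forces a state repeat no later than step 6; the substring read between the first and second visits to that state can be pumped.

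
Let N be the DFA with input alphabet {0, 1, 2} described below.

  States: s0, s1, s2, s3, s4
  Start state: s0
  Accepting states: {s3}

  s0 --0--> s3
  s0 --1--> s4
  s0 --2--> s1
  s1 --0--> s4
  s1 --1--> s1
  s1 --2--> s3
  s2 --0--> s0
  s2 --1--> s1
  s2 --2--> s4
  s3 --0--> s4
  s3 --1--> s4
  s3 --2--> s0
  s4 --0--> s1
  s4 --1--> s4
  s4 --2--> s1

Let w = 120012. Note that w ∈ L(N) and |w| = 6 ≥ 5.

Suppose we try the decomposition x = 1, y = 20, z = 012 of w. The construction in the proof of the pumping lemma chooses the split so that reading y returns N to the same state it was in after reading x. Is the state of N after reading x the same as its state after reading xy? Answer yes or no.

State sequence: s0 -1-> s4 -2-> s1 -0-> s4

After x (step 1): s4. After xy (step 3): s4.
They match, so y = 20 drives N around a cycle from s4 back to itself; pumping y any number of times keeps N in s4 before reading z, and xyⁱz ∈ L(N) for every i ≥ 0.

yes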